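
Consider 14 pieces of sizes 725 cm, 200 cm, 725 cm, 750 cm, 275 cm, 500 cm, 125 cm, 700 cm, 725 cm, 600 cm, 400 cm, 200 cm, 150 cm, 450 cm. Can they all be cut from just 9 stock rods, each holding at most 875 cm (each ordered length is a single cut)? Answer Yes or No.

Yes

A valid assignment using 9 stock rods:
  stock rod 1: 750 + 125 = 875
  stock rod 2: 725 + 150 = 875
  stock rod 3: 725 = 725
  stock rod 4: 725 = 725
  stock rod 5: 700 = 700
  stock rod 6: 600 + 275 = 875
  stock rod 7: 500 + 200 = 700
  stock rod 8: 450 + 400 = 850
  stock rod 9: 200 = 200
Every load is within 875 cm, so 9 stock rods suffice.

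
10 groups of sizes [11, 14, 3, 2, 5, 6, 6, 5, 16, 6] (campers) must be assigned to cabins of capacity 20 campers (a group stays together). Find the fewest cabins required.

4

Total = 16 + 14 + 11 + 6 + 6 + 6 + 5 + 5 + 3 + 2 = 74 campers.
Lower bound: ⌈74/20⌉ = 4 cabins.
A packing using 4 cabins:
  cabin 1: 16 + 3 = 19
  cabin 2: 14 + 6 = 20
  cabin 3: 11 + 6 + 2 = 19
  cabin 4: 6 + 5 + 5 = 16
This matches the lower bound, so 4 is optimal.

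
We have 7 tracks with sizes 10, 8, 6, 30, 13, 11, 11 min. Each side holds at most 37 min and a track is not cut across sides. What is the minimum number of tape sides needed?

3

Total = 30 + 13 + 11 + 11 + 10 + 8 + 6 = 89 min.
Lower bound: ⌈89/37⌉ = 3 tape sides.
A packing using 3 tape sides:
  side 1: 30 + 6 = 36
  side 2: 13 + 11 + 11 = 35
  side 3: 10 + 8 = 18
This matches the lower bound, so 3 is optimal.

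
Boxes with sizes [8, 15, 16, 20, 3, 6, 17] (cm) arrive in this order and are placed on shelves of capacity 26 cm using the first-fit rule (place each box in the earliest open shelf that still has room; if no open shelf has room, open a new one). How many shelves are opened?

4

  8 → shelf 1 (new)  [load 8/26]
  15 → shelf 1  [load 23/26]
  16 → shelf 2 (new)  [load 16/26]
  20 → shelf 3 (new)  [load 20/26]
  3 → shelf 1  [load 26/26]
  6 → shelf 2  [load 22/26]
  17 → shelf 4 (new)  [load 17/26]
4 shelves opened.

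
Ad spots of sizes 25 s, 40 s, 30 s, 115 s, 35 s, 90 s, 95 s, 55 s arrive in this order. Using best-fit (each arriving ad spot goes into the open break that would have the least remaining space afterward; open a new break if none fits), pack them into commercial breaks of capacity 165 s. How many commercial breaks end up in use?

4

  25 → break 1 (new)  [load 25/165]
  40 → break 1  [load 65/165]
  30 → break 1  [load 95/165]
  115 → break 2 (new)  [load 115/165]
  35 → break 2  [load 150/165]
  90 → break 3 (new)  [load 90/165]
  95 → break 4 (new)  [load 95/165]
  55 → break 1  [load 150/165]
4 commercial breaks opened.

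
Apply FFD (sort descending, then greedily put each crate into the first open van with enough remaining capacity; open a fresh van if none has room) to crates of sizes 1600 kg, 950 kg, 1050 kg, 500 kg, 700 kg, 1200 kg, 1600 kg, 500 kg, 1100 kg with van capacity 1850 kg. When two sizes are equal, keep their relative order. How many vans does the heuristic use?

Sorted descending: 1600, 1600, 1200, 1100, 1050, 950, 700, 500, 500.
  1600 → van 1 (new)  [load 1600/1850]
  1600 → van 2 (new)  [load 1600/1850]
  1200 → van 3 (new)  [load 1200/1850]
  1100 → van 4 (new)  [load 1100/1850]
  1050 → van 5 (new)  [load 1050/1850]
  950 → van 6 (new)  [load 950/1850]
  700 → van 4  [load 1800/1850]
  500 → van 3  [load 1700/1850]
  500 → van 5  [load 1550/1850]
6 vans opened.

6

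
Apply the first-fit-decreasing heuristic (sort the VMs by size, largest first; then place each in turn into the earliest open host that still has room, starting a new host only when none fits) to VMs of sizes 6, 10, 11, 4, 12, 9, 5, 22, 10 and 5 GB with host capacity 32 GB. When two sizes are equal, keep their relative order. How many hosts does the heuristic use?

Sorted descending: 22, 12, 11, 10, 10, 9, 6, 5, 5, 4.
  22 → host 1 (new)  [load 22/32]
  12 → host 2 (new)  [load 12/32]
  11 → host 2  [load 23/32]
  10 → host 1  [load 32/32]
  10 → host 3 (new)  [load 10/32]
  9 → host 2  [load 32/32]
  6 → host 3  [load 16/32]
  5 → host 3  [load 21/32]
  5 → host 3  [load 26/32]
  4 → host 3  [load 30/32]
3 hosts opened.

3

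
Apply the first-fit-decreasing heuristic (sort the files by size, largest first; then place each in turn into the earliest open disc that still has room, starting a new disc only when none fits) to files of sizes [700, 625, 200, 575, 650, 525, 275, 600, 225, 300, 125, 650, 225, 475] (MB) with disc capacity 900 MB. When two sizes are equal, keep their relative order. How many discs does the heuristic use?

Sorted descending: 700, 650, 650, 625, 600, 575, 525, 475, 300, 275, 225, 225, 200, 125.
  700 → disc 1 (new)  [load 700/900]
  650 → disc 2 (new)  [load 650/900]
  650 → disc 3 (new)  [load 650/900]
  625 → disc 4 (new)  [load 625/900]
  600 → disc 5 (new)  [load 600/900]
  575 → disc 6 (new)  [load 575/900]
  525 → disc 7 (new)  [load 525/900]
  475 → disc 8 (new)  [load 475/900]
  300 → disc 5  [load 900/900]
  275 → disc 4  [load 900/900]
  225 → disc 2  [load 875/900]
  225 → disc 3  [load 875/900]
  200 → disc 1  [load 900/900]
  125 → disc 6  [load 700/900]
8 discs opened.

8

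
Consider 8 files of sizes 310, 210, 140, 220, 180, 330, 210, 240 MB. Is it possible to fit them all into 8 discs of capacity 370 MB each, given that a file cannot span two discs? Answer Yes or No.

A valid assignment using 7 discs:
  disc 1: 330 = 330
  disc 2: 310 = 310
  disc 3: 240 = 240
  disc 4: 220 + 140 = 360
  disc 5: 210 = 210
  disc 6: 210 = 210
  disc 7: 180 = 180
That uses only 7 ≤ 8, so 8 discs are enough.

Yes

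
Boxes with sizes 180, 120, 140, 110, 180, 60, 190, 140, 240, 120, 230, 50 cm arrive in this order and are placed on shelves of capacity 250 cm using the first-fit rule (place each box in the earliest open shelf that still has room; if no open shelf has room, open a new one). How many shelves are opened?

9

  180 → shelf 1 (new)  [load 180/250]
  120 → shelf 2 (new)  [load 120/250]
  140 → shelf 3 (new)  [load 140/250]
  110 → shelf 2  [load 230/250]
  180 → shelf 4 (new)  [load 180/250]
  60 → shelf 1  [load 240/250]
  190 → shelf 5 (new)  [load 190/250]
  140 → shelf 6 (new)  [load 140/250]
  240 → shelf 7 (new)  [load 240/250]
  120 → shelf 8 (new)  [load 120/250]
  230 → shelf 9 (new)  [load 230/250]
  50 → shelf 3  [load 190/250]
9 shelves opened.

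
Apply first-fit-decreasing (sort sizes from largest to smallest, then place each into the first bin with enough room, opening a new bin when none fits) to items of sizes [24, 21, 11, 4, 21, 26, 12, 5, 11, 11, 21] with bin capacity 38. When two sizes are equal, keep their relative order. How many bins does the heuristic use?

5

Sorted descending: 26, 24, 21, 21, 21, 12, 11, 11, 11, 5, 4.
  26 → bin 1 (new)  [load 26/38]
  24 → bin 2 (new)  [load 24/38]
  21 → bin 3 (new)  [load 21/38]
  21 → bin 4 (new)  [load 21/38]
  21 → bin 5 (new)  [load 21/38]
  12 → bin 1  [load 38/38]
  11 → bin 2  [load 35/38]
  11 → bin 3  [load 32/38]
  11 → bin 4  [load 32/38]
  5 → bin 3  [load 37/38]
  4 → bin 4  [load 36/38]
5 bins opened.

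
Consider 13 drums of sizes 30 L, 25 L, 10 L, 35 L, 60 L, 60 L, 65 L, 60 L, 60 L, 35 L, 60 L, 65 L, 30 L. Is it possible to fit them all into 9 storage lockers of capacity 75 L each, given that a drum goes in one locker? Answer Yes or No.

Total = 595 L; ⌈595/75⌉ = 8.
The bound of 8 does not rule out 9, but exhaustive search shows no assignment into 9 storage lockers of capacity 75 L exists — the minimum is 10.

No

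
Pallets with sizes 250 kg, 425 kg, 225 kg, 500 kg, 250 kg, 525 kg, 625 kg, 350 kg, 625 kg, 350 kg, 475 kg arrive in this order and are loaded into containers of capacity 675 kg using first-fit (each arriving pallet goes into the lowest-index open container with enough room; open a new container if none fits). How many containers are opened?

9

  250 → container 1 (new)  [load 250/675]
  425 → container 1  [load 675/675]
  225 → container 2 (new)  [load 225/675]
  500 → container 3 (new)  [load 500/675]
  250 → container 2  [load 475/675]
  525 → container 4 (new)  [load 525/675]
  625 → container 5 (new)  [load 625/675]
  350 → container 6 (new)  [load 350/675]
  625 → container 7 (new)  [load 625/675]
  350 → container 8 (new)  [load 350/675]
  475 → container 9 (new)  [load 475/675]
9 containers opened.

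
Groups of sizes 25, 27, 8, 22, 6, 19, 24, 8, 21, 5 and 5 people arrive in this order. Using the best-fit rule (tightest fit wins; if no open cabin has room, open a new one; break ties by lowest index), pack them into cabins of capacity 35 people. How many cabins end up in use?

6

  25 → cabin 1 (new)  [load 25/35]
  27 → cabin 2 (new)  [load 27/35]
  8 → cabin 2  [load 35/35]
  22 → cabin 3 (new)  [load 22/35]
  6 → cabin 1  [load 31/35]
  19 → cabin 4 (new)  [load 19/35]
  24 → cabin 5 (new)  [load 24/35]
  8 → cabin 5  [load 32/35]
  21 → cabin 6 (new)  [load 21/35]
  5 → cabin 3  [load 27/35]
  5 → cabin 3  [load 32/35]
6 cabins opened.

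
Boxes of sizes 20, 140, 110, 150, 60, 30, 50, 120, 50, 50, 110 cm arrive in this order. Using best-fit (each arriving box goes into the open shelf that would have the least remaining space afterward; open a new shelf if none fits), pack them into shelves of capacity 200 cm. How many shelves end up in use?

  20 → shelf 1 (new)  [load 20/200]
  140 → shelf 1  [load 160/200]
  110 → shelf 2 (new)  [load 110/200]
  150 → shelf 3 (new)  [load 150/200]
  60 → shelf 2  [load 170/200]
  30 → shelf 2  [load 200/200]
  50 → shelf 3  [load 200/200]
  120 → shelf 4 (new)  [load 120/200]
  50 → shelf 4  [load 170/200]
  50 → shelf 5 (new)  [load 50/200]
  110 → shelf 5  [load 160/200]
5 shelves opened.

5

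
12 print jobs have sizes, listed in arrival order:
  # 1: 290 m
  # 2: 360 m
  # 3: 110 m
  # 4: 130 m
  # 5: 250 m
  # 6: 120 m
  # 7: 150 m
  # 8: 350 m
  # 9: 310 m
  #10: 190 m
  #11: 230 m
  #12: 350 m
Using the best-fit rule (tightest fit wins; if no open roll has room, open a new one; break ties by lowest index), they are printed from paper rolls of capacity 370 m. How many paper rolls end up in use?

  290 → roll 1 (new)  [load 290/370]
  360 → roll 2 (new)  [load 360/370]
  110 → roll 3 (new)  [load 110/370]
  130 → roll 3  [load 240/370]
  250 → roll 4 (new)  [load 250/370]
  120 → roll 4  [load 370/370]
  150 → roll 5 (new)  [load 150/370]
  350 → roll 6 (new)  [load 350/370]
  310 → roll 7 (new)  [load 310/370]
  190 → roll 5  [load 340/370]
  230 → roll 8 (new)  [load 230/370]
  350 → roll 9 (new)  [load 350/370]
9 paper rolls opened.

9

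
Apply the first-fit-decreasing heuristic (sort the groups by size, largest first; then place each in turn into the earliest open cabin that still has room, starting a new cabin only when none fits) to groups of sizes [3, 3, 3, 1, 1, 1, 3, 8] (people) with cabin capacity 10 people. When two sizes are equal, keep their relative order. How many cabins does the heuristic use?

3

Sorted descending: 8, 3, 3, 3, 3, 1, 1, 1.
  8 → cabin 1 (new)  [load 8/10]
  3 → cabin 2 (new)  [load 3/10]
  3 → cabin 2  [load 6/10]
  3 → cabin 2  [load 9/10]
  3 → cabin 3 (new)  [load 3/10]
  1 → cabin 1  [load 9/10]
  1 → cabin 1  [load 10/10]
  1 → cabin 2  [load 10/10]
3 cabins opened.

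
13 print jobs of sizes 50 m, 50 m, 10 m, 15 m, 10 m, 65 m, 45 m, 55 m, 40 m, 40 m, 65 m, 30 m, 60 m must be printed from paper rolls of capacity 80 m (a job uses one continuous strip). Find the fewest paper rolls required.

Total = 65 + 65 + 60 + 55 + 50 + 50 + 45 + 40 + 40 + 30 + 15 + 10 + 10 = 535 m.
Lower bound: ⌈535/80⌉ = 7 paper rolls.
A packing using 8 paper rolls:
  roll 1: 65 + 15 = 80
  roll 2: 65 + 10 = 75
  roll 3: 60 + 10 = 70
  roll 4: 55 = 55
  roll 5: 50 + 30 = 80
  roll 6: 50 = 50
  roll 7: 45 = 45
  roll 8: 40 + 40 = 80
No arrangement into 7 paper rolls stays within capacity, so 8 is optimal.

8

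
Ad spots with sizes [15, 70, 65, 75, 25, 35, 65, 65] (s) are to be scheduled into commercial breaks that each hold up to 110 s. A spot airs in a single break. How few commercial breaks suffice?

Total = 75 + 70 + 65 + 65 + 65 + 35 + 25 + 15 = 415 s.
Lower bound: ⌈415/110⌉ = 4 commercial breaks.
Also, 5 ad spots each exceed 55 s, and no two of those can share a break, so at least 5 commercial breaks are needed.
A packing using 5 commercial breaks:
  break 1: 75 + 35 = 110
  break 2: 70 + 25 + 15 = 110
  break 3: 65 = 65
  break 4: 65 = 65
  break 5: 65 = 65
This matches the lower bound, so 5 is optimal.

5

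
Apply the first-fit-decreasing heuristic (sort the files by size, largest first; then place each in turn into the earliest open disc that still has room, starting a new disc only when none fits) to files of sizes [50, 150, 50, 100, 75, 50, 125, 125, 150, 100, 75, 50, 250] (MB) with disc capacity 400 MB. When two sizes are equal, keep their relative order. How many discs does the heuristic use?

Sorted descending: 250, 150, 150, 125, 125, 100, 100, 75, 75, 50, 50, 50, 50.
  250 → disc 1 (new)  [load 250/400]
  150 → disc 1  [load 400/400]
  150 → disc 2 (new)  [load 150/400]
  125 → disc 2  [load 275/400]
  125 → disc 2  [load 400/400]
  100 → disc 3 (new)  [load 100/400]
  100 → disc 3  [load 200/400]
  75 → disc 3  [load 275/400]
  75 → disc 3  [load 350/400]
  50 → disc 3  [load 400/400]
  50 → disc 4 (new)  [load 50/400]
  50 → disc 4  [load 100/400]
  50 → disc 4  [load 150/400]
4 discs opened.

4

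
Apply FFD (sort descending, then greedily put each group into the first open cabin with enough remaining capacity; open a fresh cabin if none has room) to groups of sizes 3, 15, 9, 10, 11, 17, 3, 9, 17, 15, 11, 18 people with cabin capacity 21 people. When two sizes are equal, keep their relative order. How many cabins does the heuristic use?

8

Sorted descending: 18, 17, 17, 15, 15, 11, 11, 10, 9, 9, 3, 3.
  18 → cabin 1 (new)  [load 18/21]
  17 → cabin 2 (new)  [load 17/21]
  17 → cabin 3 (new)  [load 17/21]
  15 → cabin 4 (new)  [load 15/21]
  15 → cabin 5 (new)  [load 15/21]
  11 → cabin 6 (new)  [load 11/21]
  11 → cabin 7 (new)  [load 11/21]
  10 → cabin 6  [load 21/21]
  9 → cabin 7  [load 20/21]
  9 → cabin 8 (new)  [load 9/21]
  3 → cabin 1  [load 21/21]
  3 → cabin 2  [load 20/21]
8 cabins opened.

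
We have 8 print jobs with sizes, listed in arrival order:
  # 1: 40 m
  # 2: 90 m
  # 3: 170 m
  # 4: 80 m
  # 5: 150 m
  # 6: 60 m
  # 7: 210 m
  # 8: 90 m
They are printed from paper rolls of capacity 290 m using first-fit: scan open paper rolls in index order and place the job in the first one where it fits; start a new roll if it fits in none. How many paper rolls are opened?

4

  40 → roll 1 (new)  [load 40/290]
  90 → roll 1  [load 130/290]
  170 → roll 2 (new)  [load 170/290]
  80 → roll 1  [load 210/290]
  150 → roll 3 (new)  [load 150/290]
  60 → roll 1  [load 270/290]
  210 → roll 4 (new)  [load 210/290]
  90 → roll 2  [load 260/290]
4 paper rolls opened.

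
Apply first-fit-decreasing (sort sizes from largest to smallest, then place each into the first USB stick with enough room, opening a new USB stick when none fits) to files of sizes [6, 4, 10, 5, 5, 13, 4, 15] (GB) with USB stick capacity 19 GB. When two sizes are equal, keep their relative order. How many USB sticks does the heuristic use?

4

Sorted descending: 15, 13, 10, 6, 5, 5, 4, 4.
  15 → USB stick 1 (new)  [load 15/19]
  13 → USB stick 2 (new)  [load 13/19]
  10 → USB stick 3 (new)  [load 10/19]
  6 → USB stick 2  [load 19/19]
  5 → USB stick 3  [load 15/19]
  5 → USB stick 4 (new)  [load 5/19]
  4 → USB stick 1  [load 19/19]
  4 → USB stick 3  [load 19/19]
4 USB sticks opened.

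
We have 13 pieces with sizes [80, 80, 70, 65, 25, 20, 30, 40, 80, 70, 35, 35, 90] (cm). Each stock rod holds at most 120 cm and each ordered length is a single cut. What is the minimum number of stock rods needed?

7

Total = 90 + 80 + 80 + 80 + 70 + 70 + 65 + 40 + 35 + 35 + 30 + 25 + 20 = 720 cm.
Lower bound: ⌈720/120⌉ = 6 stock rods.
Also, 7 pieces each exceed 60 cm, and no two of those can share a stock rod, so at least 7 stock rods are needed.
A packing using 7 stock rods:
  stock rod 1: 90 + 30 = 120
  stock rod 2: 80 + 40 = 120
  stock rod 3: 80 + 35 = 115
  stock rod 4: 80 + 35 = 115
  stock rod 5: 70 + 25 + 20 = 115
  stock rod 6: 70 = 70
  stock rod 7: 65 = 65
This matches the lower bound, so 7 is optimal.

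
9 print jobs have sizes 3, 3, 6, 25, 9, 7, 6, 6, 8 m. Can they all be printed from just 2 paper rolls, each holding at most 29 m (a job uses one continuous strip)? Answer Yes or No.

No

Total = 73 m; ⌈73/29⌉ = 3.
At least 3 paper rolls are required, but only 2 are allowed.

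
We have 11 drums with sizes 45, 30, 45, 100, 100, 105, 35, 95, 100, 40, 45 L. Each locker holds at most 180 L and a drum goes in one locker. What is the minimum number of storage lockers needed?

5

Total = 105 + 100 + 100 + 100 + 95 + 45 + 45 + 45 + 40 + 35 + 30 = 740 L.
Lower bound: ⌈740/180⌉ = 5 storage lockers.
A packing using 5 storage lockers:
  locker 1: 105 + 45 + 30 = 180
  locker 2: 100 + 45 + 35 = 180
  locker 3: 100 + 45 = 145
  locker 4: 100 + 40 = 140
  locker 5: 95 = 95
This matches the lower bound, so 5 is optimal.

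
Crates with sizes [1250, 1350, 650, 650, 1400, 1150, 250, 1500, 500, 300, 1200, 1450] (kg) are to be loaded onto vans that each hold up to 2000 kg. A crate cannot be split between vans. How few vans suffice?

7

Total = 1500 + 1450 + 1400 + 1350 + 1250 + 1200 + 1150 + 650 + 650 + 500 + 300 + 250 = 11650 kg.
Lower bound: ⌈11650/2000⌉ = 6 vans.
Also, 7 crates each exceed 1000 kg, and no two of those can share a van, so at least 7 vans are needed.
A packing using 7 vans:
  van 1: 1500 + 500 = 2000
  van 2: 1450 + 300 + 250 = 2000
  van 3: 1400 = 1400
  van 4: 1350 + 650 = 2000
  van 5: 1250 + 650 = 1900
  van 6: 1200 = 1200
  van 7: 1150 = 1150
This matches the lower bound, so 7 is optimal.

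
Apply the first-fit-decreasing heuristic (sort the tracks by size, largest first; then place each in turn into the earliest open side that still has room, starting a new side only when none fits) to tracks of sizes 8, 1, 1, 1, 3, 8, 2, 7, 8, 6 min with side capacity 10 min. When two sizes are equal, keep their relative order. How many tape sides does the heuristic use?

5

Sorted descending: 8, 8, 8, 7, 6, 3, 2, 1, 1, 1.
  8 → side 1 (new)  [load 8/10]
  8 → side 2 (new)  [load 8/10]
  8 → side 3 (new)  [load 8/10]
  7 → side 4 (new)  [load 7/10]
  6 → side 5 (new)  [load 6/10]
  3 → side 4  [load 10/10]
  2 → side 1  [load 10/10]
  1 → side 2  [load 9/10]
  1 → side 2  [load 10/10]
  1 → side 3  [load 9/10]
5 tape sides opened.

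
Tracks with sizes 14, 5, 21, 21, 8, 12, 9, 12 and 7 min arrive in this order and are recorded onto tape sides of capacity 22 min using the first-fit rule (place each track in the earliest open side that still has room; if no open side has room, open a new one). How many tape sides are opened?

6

  14 → side 1 (new)  [load 14/22]
  5 → side 1  [load 19/22]
  21 → side 2 (new)  [load 21/22]
  21 → side 3 (new)  [load 21/22]
  8 → side 4 (new)  [load 8/22]
  12 → side 4  [load 20/22]
  9 → side 5 (new)  [load 9/22]
  12 → side 5  [load 21/22]
  7 → side 6 (new)  [load 7/22]
6 tape sides opened.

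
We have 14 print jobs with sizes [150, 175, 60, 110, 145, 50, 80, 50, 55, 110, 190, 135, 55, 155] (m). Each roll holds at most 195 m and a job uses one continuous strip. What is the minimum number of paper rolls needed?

Total = 190 + 175 + 155 + 150 + 145 + 135 + 110 + 110 + 80 + 60 + 55 + 55 + 50 + 50 = 1520 m.
Lower bound: ⌈1520/195⌉ = 8 paper rolls.
A packing using 9 paper rolls:
  roll 1: 190 = 190
  roll 2: 175 = 175
  roll 3: 155 = 155
  roll 4: 150 = 150
  roll 5: 145 + 50 = 195
  roll 6: 135 + 60 = 195
  roll 7: 110 + 80 = 190
  roll 8: 110 + 55 = 165
  roll 9: 55 + 50 = 105
No arrangement into 8 paper rolls stays within capacity, so 9 is optimal.

9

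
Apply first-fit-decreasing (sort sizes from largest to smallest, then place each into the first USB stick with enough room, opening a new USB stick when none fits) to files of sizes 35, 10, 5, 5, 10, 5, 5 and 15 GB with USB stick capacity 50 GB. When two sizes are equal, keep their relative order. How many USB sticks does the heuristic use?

2

Sorted descending: 35, 15, 10, 10, 5, 5, 5, 5.
  35 → USB stick 1 (new)  [load 35/50]
  15 → USB stick 1  [load 50/50]
  10 → USB stick 2 (new)  [load 10/50]
  10 → USB stick 2  [load 20/50]
  5 → USB stick 2  [load 25/50]
  5 → USB stick 2  [load 30/50]
  5 → USB stick 2  [load 35/50]
  5 → USB stick 2  [load 40/50]
2 USB sticks opened.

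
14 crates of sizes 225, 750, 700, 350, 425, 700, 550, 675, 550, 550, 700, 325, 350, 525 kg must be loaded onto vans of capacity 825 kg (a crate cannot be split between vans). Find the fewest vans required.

11

Total = 750 + 700 + 700 + 700 + 675 + 550 + 550 + 550 + 525 + 425 + 350 + 350 + 325 + 225 = 7375 kg.
Lower bound: ⌈7375/825⌉ = 9 vans.
Also, 10 crates each exceed 825/2 kg, and no two of those can share a van, so at least 10 vans are needed.
A packing using 11 vans:
  van 1: 750 = 750
  van 2: 700 = 700
  van 3: 700 = 700
  van 4: 700 = 700
  van 5: 675 = 675
  van 6: 550 + 225 = 775
  van 7: 550 = 550
  van 8: 550 = 550
  van 9: 525 = 525
  van 10: 425 + 350 = 775
  van 11: 350 + 325 = 675
No arrangement into 10 vans stays within capacity, so 11 is optimal.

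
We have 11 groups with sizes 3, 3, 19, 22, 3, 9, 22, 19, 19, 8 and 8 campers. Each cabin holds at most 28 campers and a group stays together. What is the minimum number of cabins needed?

5

Total = 22 + 22 + 19 + 19 + 19 + 9 + 8 + 8 + 3 + 3 + 3 = 135 campers.
Lower bound: ⌈135/28⌉ = 5 cabins.
A packing using 5 cabins:
  cabin 1: 22 + 3 + 3 = 28
  cabin 2: 22 + 3 = 25
  cabin 3: 19 + 9 = 28
  cabin 4: 19 + 8 = 27
  cabin 5: 19 + 8 = 27
This matches the lower bound, so 5 is optimal.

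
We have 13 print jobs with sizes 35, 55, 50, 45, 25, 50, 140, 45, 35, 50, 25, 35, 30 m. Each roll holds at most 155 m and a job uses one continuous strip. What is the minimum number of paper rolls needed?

Total = 140 + 55 + 50 + 50 + 50 + 45 + 45 + 35 + 35 + 35 + 30 + 25 + 25 = 620 m.
Lower bound: ⌈620/155⌉ = 4 paper rolls.
A packing using 5 paper rolls:
  roll 1: 140 = 140
  roll 2: 55 + 50 + 50 = 155
  roll 3: 50 + 45 + 45 = 140
  roll 4: 35 + 35 + 35 + 30 = 135
  roll 5: 25 + 25 = 50
No arrangement into 4 paper rolls stays within capacity, so 5 is optimal.

5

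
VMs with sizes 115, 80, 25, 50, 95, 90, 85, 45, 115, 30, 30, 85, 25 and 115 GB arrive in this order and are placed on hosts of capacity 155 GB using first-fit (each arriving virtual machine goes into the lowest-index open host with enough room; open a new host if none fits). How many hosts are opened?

  115 → host 1 (new)  [load 115/155]
  80 → host 2 (new)  [load 80/155]
  25 → host 1  [load 140/155]
  50 → host 2  [load 130/155]
  95 → host 3 (new)  [load 95/155]
  90 → host 4 (new)  [load 90/155]
  85 → host 5 (new)  [load 85/155]
  45 → host 3  [load 140/155]
  115 → host 6 (new)  [load 115/155]
  30 → host 4  [load 120/155]
  30 → host 4  [load 150/155]
  85 → host 7 (new)  [load 85/155]
  25 → host 2  [load 155/155]
  115 → host 8 (new)  [load 115/155]
8 hosts opened.

8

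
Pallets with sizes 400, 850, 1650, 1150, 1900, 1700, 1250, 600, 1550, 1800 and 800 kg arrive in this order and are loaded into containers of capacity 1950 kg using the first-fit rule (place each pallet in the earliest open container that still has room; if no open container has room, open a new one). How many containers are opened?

  400 → container 1 (new)  [load 400/1950]
  850 → container 1  [load 1250/1950]
  1650 → container 2 (new)  [load 1650/1950]
  1150 → container 3 (new)  [load 1150/1950]
  1900 → container 4 (new)  [load 1900/1950]
  1700 → container 5 (new)  [load 1700/1950]
  1250 → container 6 (new)  [load 1250/1950]
  600 → container 1  [load 1850/1950]
  1550 → container 7 (new)  [load 1550/1950]
  1800 → container 8 (new)  [load 1800/1950]
  800 → container 3  [load 1950/1950]
8 containers opened.

8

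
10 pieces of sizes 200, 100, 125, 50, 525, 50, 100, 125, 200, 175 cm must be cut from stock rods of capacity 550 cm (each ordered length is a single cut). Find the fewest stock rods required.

Total = 525 + 200 + 200 + 175 + 125 + 125 + 100 + 100 + 50 + 50 = 1650 cm.
Lower bound: ⌈1650/550⌉ = 3 stock rods.
A packing using 4 stock rods:
  stock rod 1: 525 = 525
  stock rod 2: 200 + 200 + 125 = 525
  stock rod 3: 175 + 125 + 100 + 100 + 50 = 550
  stock rod 4: 50 = 50
No arrangement into 3 stock rods stays within capacity, so 4 is optimal.

4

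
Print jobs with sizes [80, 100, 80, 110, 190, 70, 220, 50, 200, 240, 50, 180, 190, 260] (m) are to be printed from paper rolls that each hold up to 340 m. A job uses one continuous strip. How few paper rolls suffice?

Total = 260 + 240 + 220 + 200 + 190 + 190 + 180 + 110 + 100 + 80 + 80 + 70 + 50 + 50 = 2020 m.
Lower bound: ⌈2020/340⌉ = 6 paper rolls.
Also, 7 print jobs each exceed 170 m, and no two of those can share a roll, so at least 7 paper rolls are needed.
A packing using 7 paper rolls:
  roll 1: 260 + 80 = 340
  roll 2: 240 + 100 = 340
  roll 3: 220 + 110 = 330
  roll 4: 200 + 80 + 50 = 330
  roll 5: 190 + 70 + 50 = 310
  roll 6: 190 = 190
  roll 7: 180 = 180
This matches the lower bound, so 7 is optimal.

7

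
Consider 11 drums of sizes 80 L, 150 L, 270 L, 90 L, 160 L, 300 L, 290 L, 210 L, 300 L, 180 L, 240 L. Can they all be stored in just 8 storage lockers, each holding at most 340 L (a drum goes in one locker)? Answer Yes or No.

Yes

A valid assignment using 8 storage lockers:
  locker 1: 300 = 300
  locker 2: 300 = 300
  locker 3: 290 = 290
  locker 4: 270 = 270
  locker 5: 240 + 90 = 330
  locker 6: 210 + 80 = 290
  locker 7: 180 + 160 = 340
  locker 8: 150 = 150
Every load is within 340 L, so 8 storage lockers suffice.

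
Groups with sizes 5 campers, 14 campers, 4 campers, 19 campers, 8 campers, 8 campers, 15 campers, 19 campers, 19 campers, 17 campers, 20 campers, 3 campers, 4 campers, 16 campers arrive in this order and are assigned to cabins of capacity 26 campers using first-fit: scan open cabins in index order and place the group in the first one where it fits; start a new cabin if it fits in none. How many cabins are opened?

  5 → cabin 1 (new)  [load 5/26]
  14 → cabin 1  [load 19/26]
  4 → cabin 1  [load 23/26]
  19 → cabin 2 (new)  [load 19/26]
  8 → cabin 3 (new)  [load 8/26]
  8 → cabin 3  [load 16/26]
  15 → cabin 4 (new)  [load 15/26]
  19 → cabin 5 (new)  [load 19/26]
  19 → cabin 6 (new)  [load 19/26]
  17 → cabin 7 (new)  [load 17/26]
  20 → cabin 8 (new)  [load 20/26]
  3 → cabin 1  [load 26/26]
  4 → cabin 2  [load 23/26]
  16 → cabin 9 (new)  [load 16/26]
9 cabins opened.

9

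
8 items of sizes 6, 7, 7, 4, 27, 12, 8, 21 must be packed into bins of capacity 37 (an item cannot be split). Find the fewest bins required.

Total = 27 + 21 + 12 + 8 + 7 + 7 + 6 + 4 = 92.
Lower bound: ⌈92/37⌉ = 3 bins.
A packing using 3 bins:
  bin 1: 27 + 8 = 35
  bin 2: 21 + 12 + 4 = 37
  bin 3: 7 + 7 + 6 = 20
This matches the lower bound, so 3 is optimal.

3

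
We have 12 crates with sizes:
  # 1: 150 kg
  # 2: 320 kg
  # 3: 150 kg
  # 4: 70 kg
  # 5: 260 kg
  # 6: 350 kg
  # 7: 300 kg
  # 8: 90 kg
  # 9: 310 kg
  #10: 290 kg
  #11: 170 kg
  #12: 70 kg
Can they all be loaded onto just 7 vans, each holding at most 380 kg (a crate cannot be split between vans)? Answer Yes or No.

No

Total = 2530 kg; ⌈2530/380⌉ = 7.
The bound of 7 does not rule out 7, but exhaustive search shows no assignment into 7 vans of capacity 380 kg exists — the minimum is 8.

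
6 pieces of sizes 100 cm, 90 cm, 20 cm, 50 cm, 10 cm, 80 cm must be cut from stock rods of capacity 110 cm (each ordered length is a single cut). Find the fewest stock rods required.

Total = 100 + 90 + 80 + 50 + 20 + 10 = 350 cm.
Lower bound: ⌈350/110⌉ = 4 stock rods.
A packing using 4 stock rods:
  stock rod 1: 100 + 10 = 110
  stock rod 2: 90 + 20 = 110
  stock rod 3: 80 = 80
  stock rod 4: 50 = 50
This matches the lower bound, so 4 is optimal.

4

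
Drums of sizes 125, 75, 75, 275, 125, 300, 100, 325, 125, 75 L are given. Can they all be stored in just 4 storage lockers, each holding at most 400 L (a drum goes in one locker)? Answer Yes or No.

A valid assignment using 4 storage lockers:
  locker 1: 325 + 75 = 400
  locker 2: 300 + 100 = 400
  locker 3: 275 + 125 = 400
  locker 4: 125 + 125 + 75 + 75 = 400
Every load is within 400 L, so 4 storage lockers suffice.

Yes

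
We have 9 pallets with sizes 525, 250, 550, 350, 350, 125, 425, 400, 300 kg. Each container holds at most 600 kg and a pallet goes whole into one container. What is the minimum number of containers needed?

7

Total = 550 + 525 + 425 + 400 + 350 + 350 + 300 + 250 + 125 = 3275 kg.
Lower bound: ⌈3275/600⌉ = 6 containers.
A packing using 7 containers:
  container 1: 550 = 550
  container 2: 525 = 525
  container 3: 425 + 125 = 550
  container 4: 400 = 400
  container 5: 350 + 250 = 600
  container 6: 350 = 350
  container 7: 300 = 300
No arrangement into 6 containers stays within capacity, so 7 is optimal.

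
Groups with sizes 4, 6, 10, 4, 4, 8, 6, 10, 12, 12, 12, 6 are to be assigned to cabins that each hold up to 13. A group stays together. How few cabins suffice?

Total = 12 + 12 + 12 + 10 + 10 + 8 + 6 + 6 + 6 + 4 + 4 + 4 = 94.
Lower bound: ⌈94/13⌉ = 8 cabins.
A packing using 9 cabins:
  cabin 1: 12 = 12
  cabin 2: 12 = 12
  cabin 3: 12 = 12
  cabin 4: 10 = 10
  cabin 5: 10 = 10
  cabin 6: 8 + 4 = 12
  cabin 7: 6 + 6 = 12
  cabin 8: 6 + 4 = 10
  cabin 9: 4 = 4
No arrangement into 8 cabins stays within capacity, so 9 is optimal.

9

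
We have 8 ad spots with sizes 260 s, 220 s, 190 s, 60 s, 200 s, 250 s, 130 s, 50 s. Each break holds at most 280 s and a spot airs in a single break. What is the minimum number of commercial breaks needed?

6

Total = 260 + 250 + 220 + 200 + 190 + 130 + 60 + 50 = 1360 s.
Lower bound: ⌈1360/280⌉ = 5 commercial breaks.
A packing using 6 commercial breaks:
  break 1: 260 = 260
  break 2: 250 = 250
  break 3: 220 + 60 = 280
  break 4: 200 + 50 = 250
  break 5: 190 = 190
  break 6: 130 = 130
No arrangement into 5 commercial breaks stays within capacity, so 6 is optimal.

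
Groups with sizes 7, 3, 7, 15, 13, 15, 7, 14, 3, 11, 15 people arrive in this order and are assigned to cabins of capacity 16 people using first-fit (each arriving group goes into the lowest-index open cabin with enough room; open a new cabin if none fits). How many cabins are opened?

8

  7 → cabin 1 (new)  [load 7/16]
  3 → cabin 1  [load 10/16]
  7 → cabin 2 (new)  [load 7/16]
  15 → cabin 3 (new)  [load 15/16]
  13 → cabin 4 (new)  [load 13/16]
  15 → cabin 5 (new)  [load 15/16]
  7 → cabin 2  [load 14/16]
  14 → cabin 6 (new)  [load 14/16]
  3 → cabin 1  [load 13/16]
  11 → cabin 7 (new)  [load 11/16]
  15 → cabin 8 (new)  [load 15/16]
8 cabins opened.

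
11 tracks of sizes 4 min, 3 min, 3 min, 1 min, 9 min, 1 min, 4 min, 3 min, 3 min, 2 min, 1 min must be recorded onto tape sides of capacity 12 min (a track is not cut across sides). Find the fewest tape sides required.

Total = 9 + 4 + 4 + 3 + 3 + 3 + 3 + 2 + 1 + 1 + 1 = 34 min.
Lower bound: ⌈34/12⌉ = 3 tape sides.
A packing using 3 tape sides:
  side 1: 9 + 3 = 12
  side 2: 4 + 4 + 3 + 1 = 12
  side 3: 3 + 3 + 2 + 1 + 1 = 10
This matches the lower bound, so 3 is optimal.

3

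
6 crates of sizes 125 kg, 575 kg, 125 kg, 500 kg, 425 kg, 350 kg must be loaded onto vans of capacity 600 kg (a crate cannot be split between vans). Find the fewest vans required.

4

Total = 575 + 500 + 425 + 350 + 125 + 125 = 2100 kg.
Lower bound: ⌈2100/600⌉ = 4 vans.
A packing using 4 vans:
  van 1: 575 = 575
  van 2: 500 = 500
  van 3: 425 + 125 = 550
  van 4: 350 + 125 = 475
This matches the lower bound, so 4 is optimal.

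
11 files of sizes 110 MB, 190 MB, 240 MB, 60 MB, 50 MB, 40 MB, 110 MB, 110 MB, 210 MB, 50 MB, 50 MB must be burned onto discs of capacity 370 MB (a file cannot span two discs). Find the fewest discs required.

4

Total = 240 + 210 + 190 + 110 + 110 + 110 + 60 + 50 + 50 + 50 + 40 = 1220 MB.
Lower bound: ⌈1220/370⌉ = 4 discs.
A packing using 4 discs:
  disc 1: 240 + 110 = 350
  disc 2: 210 + 110 + 50 = 370
  disc 3: 190 + 110 + 60 = 360
  disc 4: 50 + 50 + 40 = 140
This matches the lower bound, so 4 is optimal.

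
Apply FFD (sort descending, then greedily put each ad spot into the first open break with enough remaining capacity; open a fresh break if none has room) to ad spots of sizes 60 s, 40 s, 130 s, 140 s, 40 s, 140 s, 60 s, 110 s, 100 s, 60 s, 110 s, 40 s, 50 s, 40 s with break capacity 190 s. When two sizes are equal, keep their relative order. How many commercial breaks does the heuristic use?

Sorted descending: 140, 140, 130, 110, 110, 100, 60, 60, 60, 50, 40, 40, 40, 40.
  140 → break 1 (new)  [load 140/190]
  140 → break 2 (new)  [load 140/190]
  130 → break 3 (new)  [load 130/190]
  110 → break 4 (new)  [load 110/190]
  110 → break 5 (new)  [load 110/190]
  100 → break 6 (new)  [load 100/190]
  60 → break 3  [load 190/190]
  60 → break 4  [load 170/190]
  60 → break 5  [load 170/190]
  50 → break 1  [load 190/190]
  40 → break 2  [load 180/190]
  40 → break 6  [load 140/190]
  40 → break 6  [load 180/190]
  40 → break 7 (new)  [load 40/190]
7 commercial breaks opened.

7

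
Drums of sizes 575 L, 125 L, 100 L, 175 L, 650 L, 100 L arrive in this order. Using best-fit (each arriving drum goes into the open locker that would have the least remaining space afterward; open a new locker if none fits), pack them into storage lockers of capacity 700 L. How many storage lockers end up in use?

  575 → locker 1 (new)  [load 575/700]
  125 → locker 1  [load 700/700]
  100 → locker 2 (new)  [load 100/700]
  175 → locker 2  [load 275/700]
  650 → locker 3 (new)  [load 650/700]
  100 → locker 2  [load 375/700]
3 storage lockers opened.

3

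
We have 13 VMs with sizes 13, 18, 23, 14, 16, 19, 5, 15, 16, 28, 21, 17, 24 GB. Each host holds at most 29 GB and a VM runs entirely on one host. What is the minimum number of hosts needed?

10

Total = 28 + 24 + 23 + 21 + 19 + 18 + 17 + 16 + 16 + 15 + 14 + 13 + 5 = 229 GB.
Lower bound: ⌈229/29⌉ = 8 hosts.
Also, 10 VMs each exceed 29/2 GB, and no two of those can share a host, so at least 10 hosts are needed.
A packing using 10 hosts:
  host 1: 28 = 28
  host 2: 24 + 5 = 29
  host 3: 23 = 23
  host 4: 21 = 21
  host 5: 19 = 19
  host 6: 18 = 18
  host 7: 17 = 17
  host 8: 16 + 13 = 29
  host 9: 16 = 16
  host 10: 15 + 14 = 29
This matches the lower bound, so 10 is optimal.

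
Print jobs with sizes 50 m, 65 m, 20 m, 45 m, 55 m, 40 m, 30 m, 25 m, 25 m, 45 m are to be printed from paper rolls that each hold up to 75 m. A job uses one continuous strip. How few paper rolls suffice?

Total = 65 + 55 + 50 + 45 + 45 + 40 + 30 + 25 + 25 + 20 = 400 m.
Lower bound: ⌈400/75⌉ = 6 paper rolls.
A packing using 6 paper rolls:
  roll 1: 65 = 65
  roll 2: 55 + 20 = 75
  roll 3: 50 + 25 = 75
  roll 4: 45 + 30 = 75
  roll 5: 45 + 25 = 70
  roll 6: 40 = 40
This matches the lower bound, so 6 is optimal.

6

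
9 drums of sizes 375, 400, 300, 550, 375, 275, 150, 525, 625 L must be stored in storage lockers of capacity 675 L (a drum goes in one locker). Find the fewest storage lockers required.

Total = 625 + 550 + 525 + 400 + 375 + 375 + 300 + 275 + 150 = 3575 L.
Lower bound: ⌈3575/675⌉ = 6 storage lockers.
A packing using 6 storage lockers:
  locker 1: 625 = 625
  locker 2: 550 = 550
  locker 3: 525 + 150 = 675
  locker 4: 400 + 275 = 675
  locker 5: 375 + 300 = 675
  locker 6: 375 = 375
This matches the lower bound, so 6 is optimal.

6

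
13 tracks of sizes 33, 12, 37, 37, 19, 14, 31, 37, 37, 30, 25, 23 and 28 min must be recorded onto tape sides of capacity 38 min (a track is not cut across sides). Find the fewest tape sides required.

Total = 37 + 37 + 37 + 37 + 33 + 31 + 30 + 28 + 25 + 23 + 19 + 14 + 12 = 363 min.
Lower bound: ⌈363/38⌉ = 10 tape sides.
A packing using 11 tape sides:
  side 1: 37 = 37
  side 2: 37 = 37
  side 3: 37 = 37
  side 4: 37 = 37
  side 5: 33 = 33
  side 6: 31 = 31
  side 7: 30 = 30
  side 8: 28 = 28
  side 9: 25 + 12 = 37
  side 10: 23 + 14 = 37
  side 11: 19 = 19
No arrangement into 10 tape sides stays within capacity, so 11 is optimal.

11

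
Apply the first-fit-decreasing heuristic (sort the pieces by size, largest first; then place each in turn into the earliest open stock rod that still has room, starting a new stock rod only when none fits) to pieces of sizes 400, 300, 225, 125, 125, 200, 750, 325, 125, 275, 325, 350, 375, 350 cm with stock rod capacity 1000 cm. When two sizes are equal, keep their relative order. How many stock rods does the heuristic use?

5

Sorted descending: 750, 400, 375, 350, 350, 325, 325, 300, 275, 225, 200, 125, 125, 125.
  750 → stock rod 1 (new)  [load 750/1000]
  400 → stock rod 2 (new)  [load 400/1000]
  375 → stock rod 2  [load 775/1000]
  350 → stock rod 3 (new)  [load 350/1000]
  350 → stock rod 3  [load 700/1000]
  325 → stock rod 4 (new)  [load 325/1000]
  325 → stock rod 4  [load 650/1000]
  300 → stock rod 3  [load 1000/1000]
  275 → stock rod 4  [load 925/1000]
  225 → stock rod 1  [load 975/1000]
  200 → stock rod 2  [load 975/1000]
  125 → stock rod 5 (new)  [load 125/1000]
  125 → stock rod 5  [load 250/1000]
  125 → stock rod 5  [load 375/1000]
5 stock rods opened.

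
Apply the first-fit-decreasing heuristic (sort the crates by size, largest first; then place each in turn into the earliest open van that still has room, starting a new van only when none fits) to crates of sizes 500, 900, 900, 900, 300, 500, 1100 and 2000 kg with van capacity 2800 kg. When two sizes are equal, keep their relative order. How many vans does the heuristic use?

Sorted descending: 2000, 1100, 900, 900, 900, 500, 500, 300.
  2000 → van 1 (new)  [load 2000/2800]
  1100 → van 2 (new)  [load 1100/2800]
  900 → van 2  [load 2000/2800]
  900 → van 3 (new)  [load 900/2800]
  900 → van 3  [load 1800/2800]
  500 → van 1  [load 2500/2800]
  500 → van 2  [load 2500/2800]
  300 → van 1  [load 2800/2800]
3 vans opened.

3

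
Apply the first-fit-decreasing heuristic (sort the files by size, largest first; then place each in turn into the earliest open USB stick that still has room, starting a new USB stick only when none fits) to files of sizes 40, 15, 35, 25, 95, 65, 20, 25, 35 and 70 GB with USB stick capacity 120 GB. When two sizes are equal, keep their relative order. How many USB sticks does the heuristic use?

Sorted descending: 95, 70, 65, 40, 35, 35, 25, 25, 20, 15.
  95 → USB stick 1 (new)  [load 95/120]
  70 → USB stick 2 (new)  [load 70/120]
  65 → USB stick 3 (new)  [load 65/120]
  40 → USB stick 2  [load 110/120]
  35 → USB stick 3  [load 100/120]
  35 → USB stick 4 (new)  [load 35/120]
  25 → USB stick 1  [load 120/120]
  25 → USB stick 4  [load 60/120]
  20 → USB stick 3  [load 120/120]
  15 → USB stick 4  [load 75/120]
4 USB sticks opened.

4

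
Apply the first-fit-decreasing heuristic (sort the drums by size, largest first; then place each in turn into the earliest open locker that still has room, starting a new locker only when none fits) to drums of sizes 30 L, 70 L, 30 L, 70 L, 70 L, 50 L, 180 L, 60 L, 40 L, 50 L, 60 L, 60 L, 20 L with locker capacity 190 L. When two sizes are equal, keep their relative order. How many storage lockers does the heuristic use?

Sorted descending: 180, 70, 70, 70, 60, 60, 60, 50, 50, 40, 30, 30, 20.
  180 → locker 1 (new)  [load 180/190]
  70 → locker 2 (new)  [load 70/190]
  70 → locker 2  [load 140/190]
  70 → locker 3 (new)  [load 70/190]
  60 → locker 3  [load 130/190]
  60 → locker 3  [load 190/190]
  60 → locker 4 (new)  [load 60/190]
  50 → locker 2  [load 190/190]
  50 → locker 4  [load 110/190]
  40 → locker 4  [load 150/190]
  30 → locker 4  [load 180/190]
  30 → locker 5 (new)  [load 30/190]
  20 → locker 5  [load 50/190]
5 storage lockers opened.

5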